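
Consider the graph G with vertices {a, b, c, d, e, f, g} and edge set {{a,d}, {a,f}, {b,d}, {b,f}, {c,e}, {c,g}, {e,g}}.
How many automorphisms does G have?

48

G has two connected components, {a, b, d, f} and {c, e, g}; each is 2-regular, so G = C_4 ⊔ C_3. The components are non-isomorphic (different sizes), so Aut(G) = Aut(C_3) × Aut(C_4) = D_3 × D_4 of order 6·8 = 48.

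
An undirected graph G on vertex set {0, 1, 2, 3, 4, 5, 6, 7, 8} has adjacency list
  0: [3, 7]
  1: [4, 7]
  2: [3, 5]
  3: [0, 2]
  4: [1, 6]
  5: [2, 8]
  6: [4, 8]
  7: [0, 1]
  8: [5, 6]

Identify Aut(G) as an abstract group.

D_9

Every vertex has degree 2 and the graph is connected, so G is the 9-cycle C_9. C_9 has 9 rotations and 9 reflections, so Aut(C_9) ≅ D_9 of order 18.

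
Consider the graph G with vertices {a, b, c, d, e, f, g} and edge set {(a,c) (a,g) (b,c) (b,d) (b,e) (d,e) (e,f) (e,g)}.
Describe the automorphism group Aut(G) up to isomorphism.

the trivial group

Degrees alone do not determine every vertex (e.g. a and c both have degree 2), but their neighbour-degree multisets differ: N(a) has degrees [2, 2] while N(c) has degrees [2, 3]. Repeating this refinement separates all vertices, so the only automorphism is the identity.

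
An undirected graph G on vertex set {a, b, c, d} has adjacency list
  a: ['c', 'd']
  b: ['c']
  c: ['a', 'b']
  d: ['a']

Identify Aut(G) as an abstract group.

C_2

The degree sequence is [2, 1, 2, 1]; the two degree-1 vertices b and d are the ends of a path, so G = P_4. A path has exactly one nontrivial symmetry — reversal — giving Aut(G) of order 2.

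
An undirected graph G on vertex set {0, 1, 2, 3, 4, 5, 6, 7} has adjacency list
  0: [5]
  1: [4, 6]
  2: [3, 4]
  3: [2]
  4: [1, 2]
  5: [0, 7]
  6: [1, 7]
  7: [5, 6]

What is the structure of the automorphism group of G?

the cyclic group of order 2

The degree sequence is [1, 2, 2, 1, 2, 2, 2, 2]; the two degree-1 vertices 0 and 3 are the ends of a path, so G = P_8. The only nontrivial automorphism of a path is the end-to-end reflection, so Aut(G) ≅ Z_2.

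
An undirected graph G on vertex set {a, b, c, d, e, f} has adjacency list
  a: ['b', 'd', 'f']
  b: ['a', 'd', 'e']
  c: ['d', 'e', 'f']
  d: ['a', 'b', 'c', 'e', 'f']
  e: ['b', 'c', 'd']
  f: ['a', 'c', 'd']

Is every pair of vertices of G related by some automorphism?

Vertex d is the only vertex of degree 5, so every automorphism fixes it; G is not vertex-transitive.

No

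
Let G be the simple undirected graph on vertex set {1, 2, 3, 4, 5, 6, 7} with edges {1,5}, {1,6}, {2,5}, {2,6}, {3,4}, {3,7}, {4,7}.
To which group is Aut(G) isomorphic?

G has two connected components, {1, 2, 5, 6} and {3, 4, 7}; each is 2-regular, so G = C_4 ⊔ C_3. The components are non-isomorphic (different sizes), so Aut(G) = Aut(C_3) × Aut(C_4) = D_3 × D_4 of order 6·8 = 48.

D_3 × D_4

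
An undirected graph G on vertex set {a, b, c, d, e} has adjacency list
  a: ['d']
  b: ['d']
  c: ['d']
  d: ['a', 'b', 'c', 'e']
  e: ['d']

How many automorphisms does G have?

24

Vertex d has degree 4 and every other vertex has degree 1, so G is the star K_{1,4} with centre d. The 4 leaves are pairwise interchangeable while the centre is fixed, giving Aut(G) = S_4.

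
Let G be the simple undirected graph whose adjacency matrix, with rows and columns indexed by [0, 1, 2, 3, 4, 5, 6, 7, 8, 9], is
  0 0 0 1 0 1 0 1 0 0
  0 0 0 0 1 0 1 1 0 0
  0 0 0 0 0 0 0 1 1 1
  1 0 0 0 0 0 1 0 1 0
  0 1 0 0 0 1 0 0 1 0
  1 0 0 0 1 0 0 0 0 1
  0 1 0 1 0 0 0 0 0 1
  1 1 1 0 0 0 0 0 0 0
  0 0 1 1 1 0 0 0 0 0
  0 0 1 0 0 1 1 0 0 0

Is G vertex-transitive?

G is 3-regular on 10 vertices with no triangles and no 4-cycles (girth 5): this is the Petersen graph. It is a classical fact that the Petersen graph has automorphism group S_5 (order 120), arising from its description as the Kneser graph K(5,2). This group acts transitively on the 10 vertices.

Yes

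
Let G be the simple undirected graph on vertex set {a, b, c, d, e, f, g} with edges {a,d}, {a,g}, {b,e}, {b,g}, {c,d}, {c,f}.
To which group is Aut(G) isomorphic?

The degree sequence is [2, 2, 2, 2, 1, 1, 2]; the two degree-1 vertices e and f are the ends of a path, so G = P_7. The only nontrivial automorphism of a path is the end-to-end reflection, so Aut(G) ≅ Z_2.

C_2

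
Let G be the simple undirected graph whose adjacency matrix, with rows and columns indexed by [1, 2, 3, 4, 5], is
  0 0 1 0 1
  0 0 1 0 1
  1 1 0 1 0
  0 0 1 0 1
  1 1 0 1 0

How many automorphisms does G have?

12

The vertices split by degree into {3, 5} (degree 3) and {1, 2, 4} (degree 2); every edge runs between the two parts, so G is the complete bipartite graph K_{2,3}. Automorphisms preserve the bipartition setwise (since the parts differ in size) and act as S_3 × S_2 within it; |Aut| = 12.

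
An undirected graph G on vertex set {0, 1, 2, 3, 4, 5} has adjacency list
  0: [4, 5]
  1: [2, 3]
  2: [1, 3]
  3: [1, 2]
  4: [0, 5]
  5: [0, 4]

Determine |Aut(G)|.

72

G has two connected components, {1, 2, 3} and {0, 4, 5}; each is 2-regular, so G = C_3 ⊔ C_3. With two isomorphic components, Aut(G) = Aut(C_3) ≀ S_2 = (D_3 × D_3) ⋊ Z_2: permute each cycle by D_3, then optionally swap the two cycles. Order 2·(2·3)² = 72.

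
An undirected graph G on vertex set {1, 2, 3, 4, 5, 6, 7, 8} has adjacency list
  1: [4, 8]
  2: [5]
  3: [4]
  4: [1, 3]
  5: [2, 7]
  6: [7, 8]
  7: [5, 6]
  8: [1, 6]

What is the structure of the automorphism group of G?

the cyclic group of order 2

The degree sequence is [2, 1, 1, 2, 2, 2, 2, 2]; the two degree-1 vertices 2 and 3 are the ends of a path, so G = P_8. The only nontrivial automorphism of a path is the end-to-end reflection, so Aut(G) ≅ Z_2.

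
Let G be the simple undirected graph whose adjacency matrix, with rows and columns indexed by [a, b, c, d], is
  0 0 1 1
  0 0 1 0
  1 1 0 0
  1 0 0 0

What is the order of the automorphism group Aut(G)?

2

The degree sequence is [2, 1, 2, 1]; the two degree-1 vertices b and d are the ends of a path, so G = P_4. The only nontrivial automorphism of a path is the end-to-end reflection, so Aut(G) ≅ Z_2.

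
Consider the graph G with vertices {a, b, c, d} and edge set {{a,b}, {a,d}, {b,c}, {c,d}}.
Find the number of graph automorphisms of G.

8

Every vertex has degree 2 and the graph is connected, so G is the 4-cycle C_4. The automorphisms of the 4-cycle are exactly the symmetries of a regular 4-gon: the dihedral group D_4, |D_4| = 8.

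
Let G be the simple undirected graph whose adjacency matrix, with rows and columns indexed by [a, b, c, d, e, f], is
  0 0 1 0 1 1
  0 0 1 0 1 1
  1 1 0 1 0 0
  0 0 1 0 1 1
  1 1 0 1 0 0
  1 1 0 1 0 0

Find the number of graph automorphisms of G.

G is 3-regular and bipartite with parts {a, b, d} and {c, e, f} (each part is independent and every cross-pair is an edge), so G = K_{3,3}. Aut(K_{3,3}) is the wreath product S_3 ≀ Z_2: permute within each part, then optionally swap the parts; |Aut| = 2·(3!)² = 72.

72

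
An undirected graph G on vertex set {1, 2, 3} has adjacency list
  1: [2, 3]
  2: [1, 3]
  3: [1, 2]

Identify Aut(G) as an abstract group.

All 3 vertices are pairwise adjacent: G = K_3. Any permutation of the 3 vertices preserves K_3, so Aut(K_3) = S_3 of order 3! = 6.

the symmetric group on 3 letters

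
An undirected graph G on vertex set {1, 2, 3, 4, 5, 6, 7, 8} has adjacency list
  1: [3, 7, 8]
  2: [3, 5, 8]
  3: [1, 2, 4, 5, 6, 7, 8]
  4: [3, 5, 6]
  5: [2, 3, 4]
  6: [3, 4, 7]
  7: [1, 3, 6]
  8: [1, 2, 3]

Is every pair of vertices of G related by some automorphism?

No

Vertex 3 is the only vertex of degree 7, so every automorphism fixes it; G is not vertex-transitive.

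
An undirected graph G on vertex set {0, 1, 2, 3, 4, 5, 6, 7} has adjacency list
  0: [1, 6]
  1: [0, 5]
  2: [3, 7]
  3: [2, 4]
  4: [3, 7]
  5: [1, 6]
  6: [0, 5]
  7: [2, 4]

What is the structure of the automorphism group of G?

G has two connected components, {0, 1, 5, 6} and {2, 3, 4, 7}; each is 2-regular, so G = C_4 ⊔ C_4. Aut of a disjoint union of two copies of C_4 is the wreath product D_4 ≀ Z_2, of order 2·8² = 128.

D_4 ≀ Z_2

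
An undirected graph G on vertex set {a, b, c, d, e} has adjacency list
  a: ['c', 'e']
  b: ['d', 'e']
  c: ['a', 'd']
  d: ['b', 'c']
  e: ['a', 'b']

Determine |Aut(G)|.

Every vertex has degree 2 and the graph is connected, so G is the 5-cycle C_5. C_5 has 5 rotations and 5 reflections, so Aut(C_5) ≅ D_5 of order 10.

10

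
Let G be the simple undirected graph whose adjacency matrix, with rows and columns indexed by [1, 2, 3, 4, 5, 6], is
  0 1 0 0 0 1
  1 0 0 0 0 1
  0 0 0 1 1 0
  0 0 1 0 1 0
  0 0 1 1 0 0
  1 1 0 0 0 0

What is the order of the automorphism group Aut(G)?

G has two connected components, {1, 2, 6} and {3, 4, 5}; each is 2-regular, so G = C_3 ⊔ C_3. With two isomorphic components, Aut(G) = Aut(C_3) ≀ S_2 = (D_3 × D_3) ⋊ Z_2: permute each cycle by D_3, then optionally swap the two cycles. Order 2·(2·3)² = 72.

72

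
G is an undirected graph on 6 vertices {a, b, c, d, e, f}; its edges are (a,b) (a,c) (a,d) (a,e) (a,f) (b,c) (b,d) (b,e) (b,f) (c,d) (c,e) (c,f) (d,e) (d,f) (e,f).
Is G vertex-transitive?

Every vertex has degree 5, so G is the complete graph K_6. Every bijection on the vertex set is an automorphism of K_6; hence Aut(K_6) ≅ S_6, order 720. Under this action every vertex can be carried to every other, so G is vertex-transitive.

Yes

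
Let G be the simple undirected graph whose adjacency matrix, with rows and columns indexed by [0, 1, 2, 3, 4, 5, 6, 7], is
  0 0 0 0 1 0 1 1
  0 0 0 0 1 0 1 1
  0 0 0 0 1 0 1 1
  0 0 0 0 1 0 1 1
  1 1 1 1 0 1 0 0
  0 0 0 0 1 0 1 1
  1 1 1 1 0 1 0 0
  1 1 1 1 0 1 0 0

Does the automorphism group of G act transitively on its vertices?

No

Automorphisms preserve degree, but G has vertices of degree 3 and vertices of degree 5; no automorphism maps one to the other, so G is not vertex-transitive.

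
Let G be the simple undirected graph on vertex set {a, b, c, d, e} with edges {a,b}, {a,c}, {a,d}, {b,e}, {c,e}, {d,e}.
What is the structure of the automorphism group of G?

The vertices split by degree into {a, e} (degree 3) and {b, c, d} (degree 2); every edge runs between the two parts, so G is the complete bipartite graph K_{2,3}. The parts have unequal sizes, so no automorphism swaps them; each part is permuted independently, giving S_2 × S_3 of order 2!·3! = 12.

S_2 × S_3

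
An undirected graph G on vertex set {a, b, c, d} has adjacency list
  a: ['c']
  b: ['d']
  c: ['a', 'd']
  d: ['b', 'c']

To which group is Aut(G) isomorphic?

Z_2

The degree sequence is [1, 1, 2, 2]; the two degree-1 vertices a and b are the ends of a path, so G = P_4. A path has exactly one nontrivial symmetry — reversal — giving Aut(G) of order 2.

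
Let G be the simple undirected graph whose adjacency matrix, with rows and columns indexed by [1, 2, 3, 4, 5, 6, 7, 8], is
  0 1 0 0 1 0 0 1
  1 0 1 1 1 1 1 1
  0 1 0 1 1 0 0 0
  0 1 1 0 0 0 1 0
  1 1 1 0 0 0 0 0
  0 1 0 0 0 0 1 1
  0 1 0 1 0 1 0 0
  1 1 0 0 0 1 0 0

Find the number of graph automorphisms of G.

14

Vertex 2 is the unique vertex of degree 7; the remaining 7 vertices each have degree 3 and induce a cycle, so G is the wheel on 8 vertices with hub 2. Every automorphism fixes the hub and acts on the rim 7-cycle, so Aut(G) ≅ Aut(C_7) = D_7 of order 14.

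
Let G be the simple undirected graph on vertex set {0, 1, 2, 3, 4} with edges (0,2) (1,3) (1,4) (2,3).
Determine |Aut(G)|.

The degree sequence is [1, 2, 2, 2, 1]; the two degree-1 vertices 0 and 4 are the ends of a path, so G = P_5. The only nontrivial automorphism of a path is the end-to-end reflection, so Aut(G) ≅ Z_2.

2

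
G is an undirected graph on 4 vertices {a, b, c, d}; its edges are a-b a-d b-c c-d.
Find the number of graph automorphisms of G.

8

G is 2-regular and bipartite on 2^2 = 4 vertices with girth 4; it is the hypercube graph Q_2. The symmetry group of the 2-cube is the hyperoctahedral group B_2 = Z_2 ≀ S_2, of order 2^2·2! = 8.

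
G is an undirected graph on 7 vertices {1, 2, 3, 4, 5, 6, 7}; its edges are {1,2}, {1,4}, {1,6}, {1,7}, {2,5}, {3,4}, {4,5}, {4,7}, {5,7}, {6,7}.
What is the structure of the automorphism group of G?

Degrees alone do not determine every vertex (e.g. 1 and 4 both have degree 4), but their neighbour-degree multisets differ: N(1) has degrees [2, 2, 4, 4] while N(4) has degrees [1, 3, 4, 4]. Repeating this refinement separates all vertices, so the only automorphism is the identity.

{e}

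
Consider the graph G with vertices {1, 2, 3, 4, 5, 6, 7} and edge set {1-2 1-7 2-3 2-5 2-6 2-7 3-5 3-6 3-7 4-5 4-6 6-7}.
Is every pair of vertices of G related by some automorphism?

No

Vertex 2 is the only vertex of degree 5, so every automorphism fixes it; G is not vertex-transitive.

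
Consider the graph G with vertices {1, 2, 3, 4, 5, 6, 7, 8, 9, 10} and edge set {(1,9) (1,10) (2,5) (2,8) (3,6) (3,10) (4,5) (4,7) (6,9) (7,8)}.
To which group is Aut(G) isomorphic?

G has two connected components, {1, 3, 6, 9, 10} and {2, 4, 5, 7, 8}; each is 2-regular, so G = C_5 ⊔ C_5. With two isomorphic components, Aut(G) = Aut(C_5) ≀ S_2 = (D_5 × D_5) ⋊ Z_2: permute each cycle by D_5, then optionally swap the two cycles. Order 2·(2·5)² = 200.

D_5 ≀ Z_2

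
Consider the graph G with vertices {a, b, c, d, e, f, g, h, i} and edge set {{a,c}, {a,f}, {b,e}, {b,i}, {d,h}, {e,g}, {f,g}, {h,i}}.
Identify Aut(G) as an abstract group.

C_2

The degree sequence is [2, 2, 1, 1, 2, 2, 2, 2, 2]; the two degree-1 vertices c and d are the ends of a path, so G = P_9. A path has exactly one nontrivial symmetry — reversal — giving Aut(G) of order 2.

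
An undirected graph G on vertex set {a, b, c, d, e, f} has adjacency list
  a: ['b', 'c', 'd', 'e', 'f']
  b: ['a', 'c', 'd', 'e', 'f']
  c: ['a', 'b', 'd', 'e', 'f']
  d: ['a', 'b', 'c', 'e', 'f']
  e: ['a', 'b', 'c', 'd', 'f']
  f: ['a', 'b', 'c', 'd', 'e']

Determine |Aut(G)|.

Every vertex has degree 5, so G is the complete graph K_6. Every bijection on the vertex set is an automorphism of K_6; hence Aut(K_6) ≅ S_6, order 720.

720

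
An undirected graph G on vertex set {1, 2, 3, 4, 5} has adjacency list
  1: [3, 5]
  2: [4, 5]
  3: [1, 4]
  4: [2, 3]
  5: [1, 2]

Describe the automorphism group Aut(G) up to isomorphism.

G is 2-regular and connected on 5 vertices, i.e. the cycle C_5. C_5 has 5 rotations and 5 reflections, so Aut(C_5) ≅ D_5 of order 10.

D_5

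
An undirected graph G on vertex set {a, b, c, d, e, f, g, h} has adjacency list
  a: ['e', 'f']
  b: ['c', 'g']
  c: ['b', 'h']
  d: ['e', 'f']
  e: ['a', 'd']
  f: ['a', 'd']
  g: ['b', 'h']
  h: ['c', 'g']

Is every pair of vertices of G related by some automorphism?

G has two connected components, {a, d, e, f} and {b, c, g, h}; each is 2-regular, so G = C_4 ⊔ C_4. Aut of a disjoint union of two copies of C_4 is the wreath product D_4 ≀ Z_2, of order 2·8² = 128. Under this action every vertex can be carried to every other, so G is vertex-transitive.

Yes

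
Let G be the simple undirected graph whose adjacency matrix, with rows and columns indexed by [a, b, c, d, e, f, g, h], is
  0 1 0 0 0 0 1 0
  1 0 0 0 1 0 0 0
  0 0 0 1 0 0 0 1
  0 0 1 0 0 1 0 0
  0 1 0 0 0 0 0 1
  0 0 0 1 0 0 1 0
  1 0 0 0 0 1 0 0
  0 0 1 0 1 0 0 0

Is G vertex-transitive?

Every vertex has degree 2 and the graph is connected, so G is the 8-cycle C_8. C_8 has 8 rotations and 8 reflections, so Aut(C_8) ≅ D_8 of order 16. This group acts transitively on the 8 vertices.

Yes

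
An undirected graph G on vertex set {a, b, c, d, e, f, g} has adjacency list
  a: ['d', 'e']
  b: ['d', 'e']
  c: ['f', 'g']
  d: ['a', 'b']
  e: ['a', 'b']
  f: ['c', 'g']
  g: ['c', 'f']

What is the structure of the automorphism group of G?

D_3 × D_4

G has two connected components, {a, b, d, e} and {c, f, g}; each is 2-regular, so G = C_4 ⊔ C_3. The components are non-isomorphic (different sizes), so Aut(G) = Aut(C_3) × Aut(C_4) = D_3 × D_4 of order 6·8 = 48.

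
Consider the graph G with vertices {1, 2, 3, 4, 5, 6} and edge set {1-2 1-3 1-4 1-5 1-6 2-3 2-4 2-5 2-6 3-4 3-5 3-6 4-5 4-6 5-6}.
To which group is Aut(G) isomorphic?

the symmetric group on 6 letters

Every vertex has degree 5, so G is the complete graph K_6. Any permutation of the 6 vertices preserves K_6, so Aut(K_6) = S_6 of order 6! = 720.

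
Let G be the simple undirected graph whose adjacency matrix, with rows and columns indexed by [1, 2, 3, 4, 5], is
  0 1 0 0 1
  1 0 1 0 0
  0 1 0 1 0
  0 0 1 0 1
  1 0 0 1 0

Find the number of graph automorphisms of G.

10

G is 2-regular and connected on 5 vertices, i.e. the cycle C_5. The automorphisms of the 5-cycle are exactly the symmetries of a regular 5-gon: the dihedral group D_5, |D_5| = 10.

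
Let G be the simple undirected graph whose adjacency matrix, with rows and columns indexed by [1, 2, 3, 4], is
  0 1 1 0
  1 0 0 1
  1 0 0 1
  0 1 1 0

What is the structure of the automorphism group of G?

D_4

G is 2-regular and connected on 4 vertices, i.e. the cycle C_4. C_4 has 4 rotations and 4 reflections, so Aut(C_4) ≅ D_4 of order 8.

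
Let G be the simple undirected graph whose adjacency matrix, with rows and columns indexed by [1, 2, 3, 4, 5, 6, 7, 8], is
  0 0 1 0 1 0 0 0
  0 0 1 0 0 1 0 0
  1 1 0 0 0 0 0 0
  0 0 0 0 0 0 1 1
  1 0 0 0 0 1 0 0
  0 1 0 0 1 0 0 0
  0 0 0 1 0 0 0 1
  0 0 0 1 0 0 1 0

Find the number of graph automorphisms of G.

G has two connected components, {1, 2, 3, 5, 6} and {4, 7, 8}; each is 2-regular, so G = C_5 ⊔ C_3. The components are non-isomorphic (different sizes), so Aut(G) = Aut(C_3) × Aut(C_5) = D_3 × D_5 of order 6·10 = 60.

60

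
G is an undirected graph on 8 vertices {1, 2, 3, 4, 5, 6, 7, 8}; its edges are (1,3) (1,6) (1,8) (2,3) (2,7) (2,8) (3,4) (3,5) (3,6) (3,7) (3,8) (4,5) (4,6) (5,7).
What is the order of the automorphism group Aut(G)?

14

Vertex 3 is the unique vertex of degree 7; the remaining 7 vertices each have degree 3 and induce a cycle, so G is the wheel on 8 vertices with hub 3. With the hub fixed, the remaining symmetry is that of the rim cycle C_7, giving the dihedral group D_7.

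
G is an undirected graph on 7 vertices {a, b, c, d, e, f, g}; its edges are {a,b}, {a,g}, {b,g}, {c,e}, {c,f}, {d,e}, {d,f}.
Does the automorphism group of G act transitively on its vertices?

G has two connected components, {c, d, e, f} and {a, b, g}; each is 2-regular, so G = C_4 ⊔ C_3. The orbit of a under Aut(G) is {a, b, g}, which does not contain c, so G is not vertex-transitive.

No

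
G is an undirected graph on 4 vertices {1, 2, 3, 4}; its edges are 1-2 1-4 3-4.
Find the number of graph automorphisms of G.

The degree sequence is [2, 1, 1, 2]; the two degree-1 vertices 2 and 3 are the ends of a path, so G = P_4. The only nontrivial automorphism of a path is the end-to-end reflection, so Aut(G) ≅ Z_2.

2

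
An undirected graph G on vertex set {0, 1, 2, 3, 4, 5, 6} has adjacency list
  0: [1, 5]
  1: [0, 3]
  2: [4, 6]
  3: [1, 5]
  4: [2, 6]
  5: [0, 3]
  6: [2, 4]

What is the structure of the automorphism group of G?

D_4 × D_3

G has two connected components, {0, 1, 3, 5} and {2, 4, 6}; each is 2-regular, so G = C_4 ⊔ C_3. The components are non-isomorphic (different sizes), so Aut(G) = Aut(C_4) × Aut(C_3) = D_4 × D_3 of order 8·6 = 48.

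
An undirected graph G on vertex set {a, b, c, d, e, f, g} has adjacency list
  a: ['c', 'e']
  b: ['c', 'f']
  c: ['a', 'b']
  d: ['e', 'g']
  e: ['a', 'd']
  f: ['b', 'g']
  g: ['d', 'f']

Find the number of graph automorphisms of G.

G is 2-regular and connected on 7 vertices, i.e. the cycle C_7. C_7 has 7 rotations and 7 reflections, so Aut(C_7) ≅ D_7 of order 14.

14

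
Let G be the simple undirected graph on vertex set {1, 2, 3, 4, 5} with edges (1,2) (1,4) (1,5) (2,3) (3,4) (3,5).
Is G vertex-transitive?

Automorphisms preserve degree, but G has vertices of degree 2 and vertices of degree 3; no automorphism maps one to the other, so G is not vertex-transitive.

No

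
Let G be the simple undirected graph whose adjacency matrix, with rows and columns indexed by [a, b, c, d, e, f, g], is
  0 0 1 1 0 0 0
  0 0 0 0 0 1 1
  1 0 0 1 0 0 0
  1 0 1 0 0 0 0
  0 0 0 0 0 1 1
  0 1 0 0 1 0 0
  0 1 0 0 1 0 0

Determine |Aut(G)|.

G has two connected components, {b, e, f, g} and {a, c, d}; each is 2-regular, so G = C_4 ⊔ C_3. No automorphism exchanges components of different sizes, hence Aut(G) is the direct product D_4 × D_3, order 48.

48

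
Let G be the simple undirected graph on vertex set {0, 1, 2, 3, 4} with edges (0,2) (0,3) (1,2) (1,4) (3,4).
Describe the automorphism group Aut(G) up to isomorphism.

D_5

Every vertex has degree 2 and the graph is connected, so G is the 5-cycle C_5. C_5 has 5 rotations and 5 reflections, so Aut(C_5) ≅ D_5 of order 10.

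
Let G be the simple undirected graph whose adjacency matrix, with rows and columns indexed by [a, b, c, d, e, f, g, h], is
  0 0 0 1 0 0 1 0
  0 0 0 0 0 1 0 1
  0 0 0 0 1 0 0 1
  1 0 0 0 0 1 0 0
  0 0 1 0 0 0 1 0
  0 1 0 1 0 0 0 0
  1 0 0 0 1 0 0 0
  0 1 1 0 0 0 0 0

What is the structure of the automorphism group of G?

Every vertex has degree 2 and the graph is connected, so G is the 8-cycle C_8. C_8 has 8 rotations and 8 reflections, so Aut(C_8) ≅ D_8 of order 16.

D_8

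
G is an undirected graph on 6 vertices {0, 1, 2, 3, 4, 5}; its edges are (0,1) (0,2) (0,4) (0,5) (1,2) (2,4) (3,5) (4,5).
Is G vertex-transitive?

Vertex 0 is the only vertex of degree 4, so every automorphism fixes it; G is not vertex-transitive.

No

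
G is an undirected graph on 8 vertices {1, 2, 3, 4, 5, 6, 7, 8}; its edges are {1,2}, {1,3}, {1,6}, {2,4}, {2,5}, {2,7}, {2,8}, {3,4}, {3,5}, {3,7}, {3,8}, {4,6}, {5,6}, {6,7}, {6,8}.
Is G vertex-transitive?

No

Automorphisms preserve degree, but G has vertices of degree 3 and vertices of degree 5; no automorphism maps one to the other, so G is not vertex-transitive.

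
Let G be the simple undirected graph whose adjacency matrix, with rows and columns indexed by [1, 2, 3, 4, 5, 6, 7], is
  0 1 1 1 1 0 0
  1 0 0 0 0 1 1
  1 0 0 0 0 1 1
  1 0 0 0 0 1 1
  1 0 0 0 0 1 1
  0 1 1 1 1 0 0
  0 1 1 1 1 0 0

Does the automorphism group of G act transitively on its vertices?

No

Automorphisms preserve degree, but G has vertices of degree 3 and vertices of degree 4; no automorphism maps one to the other, so G is not vertex-transitive.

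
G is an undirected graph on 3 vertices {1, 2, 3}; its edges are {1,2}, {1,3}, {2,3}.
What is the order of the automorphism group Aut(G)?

6

Every vertex has degree 2, so G is the complete graph K_3. Every bijection on the vertex set is an automorphism of K_3; hence Aut(K_3) ≅ S_3, order 6.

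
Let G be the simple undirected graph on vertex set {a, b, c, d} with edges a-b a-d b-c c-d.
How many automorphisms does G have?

8

G is 2-regular and bipartite on 2^2 = 4 vertices with girth 4; it is the hypercube graph Q_2. The symmetry group of the 2-cube is the hyperoctahedral group B_2 = Z_2 ≀ S_2, of order 2^2·2! = 8.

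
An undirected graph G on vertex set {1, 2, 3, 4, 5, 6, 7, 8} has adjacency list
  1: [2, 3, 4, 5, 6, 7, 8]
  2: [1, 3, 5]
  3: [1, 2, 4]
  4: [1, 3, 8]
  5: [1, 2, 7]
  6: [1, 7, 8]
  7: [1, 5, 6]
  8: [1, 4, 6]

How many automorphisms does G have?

14

Vertex 1 is the unique vertex of degree 7; the remaining 7 vertices each have degree 3 and induce a cycle, so G is the wheel on 8 vertices with hub 1. Every automorphism fixes the hub and acts on the rim 7-cycle, so Aut(G) ≅ Aut(C_7) = D_7 of order 14.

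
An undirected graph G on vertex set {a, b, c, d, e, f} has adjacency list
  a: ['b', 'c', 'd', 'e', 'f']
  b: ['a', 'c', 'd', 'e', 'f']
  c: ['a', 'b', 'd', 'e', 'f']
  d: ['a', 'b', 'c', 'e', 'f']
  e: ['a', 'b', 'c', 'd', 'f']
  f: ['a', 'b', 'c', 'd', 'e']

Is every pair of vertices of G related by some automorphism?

Every vertex has degree 5, so G is the complete graph K_6. Every bijection on the vertex set is an automorphism of K_6; hence Aut(K_6) ≅ S_6, order 720. Under this action every vertex can be carried to every other, so G is vertex-transitive.

Yes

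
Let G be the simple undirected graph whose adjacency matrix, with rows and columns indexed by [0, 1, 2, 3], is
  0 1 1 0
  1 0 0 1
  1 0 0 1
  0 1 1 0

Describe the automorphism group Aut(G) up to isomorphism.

G is 2-regular and connected on 4 vertices, i.e. the cycle C_4. The automorphisms of the 4-cycle are exactly the symmetries of a regular 4-gon: the dihedral group D_4, |D_4| = 8.

D_4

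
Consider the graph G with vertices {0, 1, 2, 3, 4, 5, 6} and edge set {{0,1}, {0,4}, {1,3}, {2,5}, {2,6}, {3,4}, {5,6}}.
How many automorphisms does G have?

48

G has two connected components, {0, 1, 3, 4} and {2, 5, 6}; each is 2-regular, so G = C_4 ⊔ C_3. No automorphism exchanges components of different sizes, hence Aut(G) is the direct product D_4 × D_3, order 48.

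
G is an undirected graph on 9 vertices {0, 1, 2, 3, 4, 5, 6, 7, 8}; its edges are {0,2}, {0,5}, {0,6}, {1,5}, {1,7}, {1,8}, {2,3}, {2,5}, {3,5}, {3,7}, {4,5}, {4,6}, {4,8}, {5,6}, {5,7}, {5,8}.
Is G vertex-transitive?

No

Vertex 5 is the only vertex of degree 8, so every automorphism fixes it; G is not vertex-transitive.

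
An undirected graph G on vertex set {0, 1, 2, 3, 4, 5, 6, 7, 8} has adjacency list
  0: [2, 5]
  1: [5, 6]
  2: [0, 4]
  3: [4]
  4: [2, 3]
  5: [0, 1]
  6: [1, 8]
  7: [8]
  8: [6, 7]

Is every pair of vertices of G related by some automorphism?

Automorphisms preserve degree, but G has vertices of degree 1 and vertices of degree 2; no automorphism maps one to the other, so G is not vertex-transitive.

No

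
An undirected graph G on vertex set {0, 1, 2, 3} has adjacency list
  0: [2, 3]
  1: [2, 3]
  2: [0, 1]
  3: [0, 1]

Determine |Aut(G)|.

G is 2-regular and connected on 4 vertices, i.e. the cycle C_4. C_4 has 4 rotations and 4 reflections, so Aut(C_4) ≅ D_4 of order 8.

8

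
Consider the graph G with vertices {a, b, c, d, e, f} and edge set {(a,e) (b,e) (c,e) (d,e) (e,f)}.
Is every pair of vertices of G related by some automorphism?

No

Vertex e is the only vertex of degree 5, so every automorphism fixes it; G is not vertex-transitive.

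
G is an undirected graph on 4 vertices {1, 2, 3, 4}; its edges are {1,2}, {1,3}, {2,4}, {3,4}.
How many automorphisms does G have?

8

G is 2-regular and connected on 4 vertices, i.e. the cycle C_4. C_4 has 4 rotations and 4 reflections, so Aut(C_4) ≅ D_4 of order 8.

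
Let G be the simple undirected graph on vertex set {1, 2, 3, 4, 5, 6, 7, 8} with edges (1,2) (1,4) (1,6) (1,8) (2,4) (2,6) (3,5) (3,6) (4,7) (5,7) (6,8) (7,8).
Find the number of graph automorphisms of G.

1

The degree sequence is [4, 3, 2, 3, 2, 4, 3, 3]. Checking the degree-preserving permutations of the vertex set shows that none except the identity preserves every edge, so Aut(G) is trivial.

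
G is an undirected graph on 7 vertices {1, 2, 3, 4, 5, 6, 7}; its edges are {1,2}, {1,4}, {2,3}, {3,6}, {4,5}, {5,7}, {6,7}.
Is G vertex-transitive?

G is 2-regular and connected on 7 vertices, i.e. the cycle C_7. The automorphisms of the 7-cycle are exactly the symmetries of a regular 7-gon: the dihedral group D_7, |D_7| = 14. This group acts transitively on the 7 vertices.

Yes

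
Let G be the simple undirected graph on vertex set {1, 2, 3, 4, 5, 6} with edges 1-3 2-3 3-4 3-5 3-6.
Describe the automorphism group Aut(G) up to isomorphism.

Vertex 3 has degree 5 and every other vertex has degree 1, so G is the star K_{1,5} with centre 3. The 5 leaves are pairwise interchangeable while the centre is fixed, giving Aut(G) = S_5.

S_5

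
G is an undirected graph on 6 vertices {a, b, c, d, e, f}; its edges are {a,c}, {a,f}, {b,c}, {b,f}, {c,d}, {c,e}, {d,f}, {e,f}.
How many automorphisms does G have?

48

The vertices split by degree into {c, f} (degree 4) and {a, b, d, e} (degree 2); every edge runs between the two parts, so G is the complete bipartite graph K_{2,4}. The parts have unequal sizes, so no automorphism swaps them; each part is permuted independently, giving S_4 × S_2 of order 4!·2! = 48.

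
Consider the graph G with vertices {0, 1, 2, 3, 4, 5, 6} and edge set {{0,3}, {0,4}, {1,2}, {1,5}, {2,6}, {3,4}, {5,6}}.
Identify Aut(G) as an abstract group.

D_4 × D_3

G has two connected components, {1, 2, 5, 6} and {0, 3, 4}; each is 2-regular, so G = C_4 ⊔ C_3. The components are non-isomorphic (different sizes), so Aut(G) = Aut(C_4) × Aut(C_3) = D_4 × D_3 of order 8·6 = 48.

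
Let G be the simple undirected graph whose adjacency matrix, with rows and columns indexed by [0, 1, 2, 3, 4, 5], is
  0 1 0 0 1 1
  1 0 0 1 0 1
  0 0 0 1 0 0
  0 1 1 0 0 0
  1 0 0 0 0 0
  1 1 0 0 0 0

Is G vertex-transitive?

No

Automorphisms preserve degree, but G has vertices of degree 1 and vertices of degree 3; no automorphism maps one to the other, so G is not vertex-transitive.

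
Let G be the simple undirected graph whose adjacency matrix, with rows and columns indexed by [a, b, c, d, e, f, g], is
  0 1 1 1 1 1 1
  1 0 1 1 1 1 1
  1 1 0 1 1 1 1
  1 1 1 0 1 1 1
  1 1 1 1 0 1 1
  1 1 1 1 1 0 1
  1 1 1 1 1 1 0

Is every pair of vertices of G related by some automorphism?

All 7 vertices are pairwise adjacent: G = K_7. Every bijection on the vertex set is an automorphism of K_7; hence Aut(K_7) ≅ S_7, order 5040. This group acts transitively on the 7 vertices.

Yes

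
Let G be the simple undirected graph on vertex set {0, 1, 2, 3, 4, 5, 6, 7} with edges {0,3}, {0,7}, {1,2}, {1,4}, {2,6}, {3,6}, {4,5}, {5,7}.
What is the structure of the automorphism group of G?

the dihedral group of order 16

Every vertex has degree 2 and the graph is connected, so G is the 8-cycle C_8. C_8 has 8 rotations and 8 reflections, so Aut(C_8) ≅ D_8 of order 16.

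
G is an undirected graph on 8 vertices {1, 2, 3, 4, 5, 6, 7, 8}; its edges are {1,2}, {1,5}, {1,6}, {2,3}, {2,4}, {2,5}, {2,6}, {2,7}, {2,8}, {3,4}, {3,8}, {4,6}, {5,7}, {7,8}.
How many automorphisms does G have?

Vertex 2 is the unique vertex of degree 7; the remaining 7 vertices each have degree 3 and induce a cycle, so G is the wheel on 8 vertices with hub 2. With the hub fixed, the remaining symmetry is that of the rim cycle C_7, giving the dihedral group D_7.

14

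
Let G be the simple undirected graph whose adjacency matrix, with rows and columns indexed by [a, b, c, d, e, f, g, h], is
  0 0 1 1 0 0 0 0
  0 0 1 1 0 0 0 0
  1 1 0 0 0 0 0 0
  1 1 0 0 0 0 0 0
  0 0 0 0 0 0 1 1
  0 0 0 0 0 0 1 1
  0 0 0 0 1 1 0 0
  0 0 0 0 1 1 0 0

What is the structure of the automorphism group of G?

(D_4 × D_4) ⋊ Z_2

G has two connected components, {a, b, c, d} and {e, f, g, h}; each is 2-regular, so G = C_4 ⊔ C_4. Aut of a disjoint union of two copies of C_4 is the wreath product D_4 ≀ Z_2, of order 2·8² = 128.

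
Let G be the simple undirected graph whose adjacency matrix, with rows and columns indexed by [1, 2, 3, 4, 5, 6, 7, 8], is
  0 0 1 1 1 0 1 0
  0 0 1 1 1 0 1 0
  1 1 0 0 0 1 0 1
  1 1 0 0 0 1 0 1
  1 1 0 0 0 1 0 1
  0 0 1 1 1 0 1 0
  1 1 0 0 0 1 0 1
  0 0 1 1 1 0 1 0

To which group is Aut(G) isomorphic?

(S_4 × S_4) ⋊ Z_2

G is 4-regular and bipartite with parts {3, 4, 5, 7} and {1, 2, 6, 8} (each part is independent and every cross-pair is an edge), so G = K_{4,4}. Aut(K_{4,4}) is the wreath product S_4 ≀ Z_2: permute within each part, then optionally swap the parts; |Aut| = 2·(4!)² = 1152.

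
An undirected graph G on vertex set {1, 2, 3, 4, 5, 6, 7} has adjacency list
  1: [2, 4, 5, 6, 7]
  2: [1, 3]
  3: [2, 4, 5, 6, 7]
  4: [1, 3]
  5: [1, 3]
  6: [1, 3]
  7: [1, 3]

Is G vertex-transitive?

Automorphisms preserve degree, but G has vertices of degree 2 and vertices of degree 5; no automorphism maps one to the other, so G is not vertex-transitive.

No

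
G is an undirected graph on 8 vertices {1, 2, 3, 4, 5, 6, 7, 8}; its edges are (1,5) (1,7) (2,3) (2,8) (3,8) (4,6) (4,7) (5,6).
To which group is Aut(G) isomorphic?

G has two connected components, {1, 4, 5, 6, 7} and {2, 3, 8}; each is 2-regular, so G = C_5 ⊔ C_3. No automorphism exchanges components of different sizes, hence Aut(G) is the direct product D_5 × D_3, order 60.

D_5 × D_3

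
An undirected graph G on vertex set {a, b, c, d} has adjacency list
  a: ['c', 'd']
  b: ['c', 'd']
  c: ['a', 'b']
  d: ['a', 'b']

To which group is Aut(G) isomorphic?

D_4

G is 2-regular and bipartite on 2^2 = 4 vertices with girth 4; it is the hypercube graph Q_2. The symmetry group of the 2-cube is the hyperoctahedral group B_2 = Z_2 ≀ S_2, of order 2^2·2! = 8.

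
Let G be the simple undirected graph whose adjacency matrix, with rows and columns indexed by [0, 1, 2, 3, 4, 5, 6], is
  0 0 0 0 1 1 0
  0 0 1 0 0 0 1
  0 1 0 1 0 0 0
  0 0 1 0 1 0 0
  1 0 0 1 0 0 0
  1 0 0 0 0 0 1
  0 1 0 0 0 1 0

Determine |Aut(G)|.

Every vertex has degree 2 and the graph is connected, so G is the 7-cycle C_7. C_7 has 7 rotations and 7 reflections, so Aut(C_7) ≅ D_7 of order 14.

14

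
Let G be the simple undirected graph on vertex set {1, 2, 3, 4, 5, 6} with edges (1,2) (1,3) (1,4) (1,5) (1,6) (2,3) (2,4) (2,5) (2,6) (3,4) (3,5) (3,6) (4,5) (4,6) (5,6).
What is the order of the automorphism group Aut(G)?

720

All 6 vertices are pairwise adjacent: G = K_6. Any permutation of the 6 vertices preserves K_6, so Aut(K_6) = S_6 of order 6! = 720.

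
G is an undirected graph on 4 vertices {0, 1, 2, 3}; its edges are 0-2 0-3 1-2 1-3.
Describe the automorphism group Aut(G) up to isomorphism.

(S_2 × S_2) ⋊ Z_2

G is 2-regular and bipartite with parts {0, 1} and {2, 3} (each part is independent and every cross-pair is an edge), so G = K_{2,2}. Aut(K_{2,2}) is the wreath product S_2 ≀ Z_2: permute within each part, then optionally swap the parts; |Aut| = 2·(2!)² = 8.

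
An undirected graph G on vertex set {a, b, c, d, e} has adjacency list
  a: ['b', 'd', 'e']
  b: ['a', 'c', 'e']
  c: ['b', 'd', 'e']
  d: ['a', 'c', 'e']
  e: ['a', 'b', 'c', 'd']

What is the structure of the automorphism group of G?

D_4

Vertex e is the unique vertex of degree 4; the remaining 4 vertices each have degree 3 and induce a cycle, so G is the wheel on 5 vertices with hub e. With the hub fixed, the remaining symmetry is that of the rim cycle C_4, giving the dihedral group D_4.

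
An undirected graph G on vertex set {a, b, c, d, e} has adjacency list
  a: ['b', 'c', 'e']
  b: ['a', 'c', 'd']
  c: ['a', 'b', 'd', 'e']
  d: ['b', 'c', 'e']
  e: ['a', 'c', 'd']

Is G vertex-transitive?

No

Vertex c is the only vertex of degree 4, so every automorphism fixes it; G is not vertex-transitive.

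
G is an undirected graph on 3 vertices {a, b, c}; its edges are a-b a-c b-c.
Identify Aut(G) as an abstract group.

the symmetric group on 3 letters

Every vertex has degree 2, so G is the complete graph K_3. Every bijection on the vertex set is an automorphism of K_3; hence Aut(K_3) ≅ S_3, order 6.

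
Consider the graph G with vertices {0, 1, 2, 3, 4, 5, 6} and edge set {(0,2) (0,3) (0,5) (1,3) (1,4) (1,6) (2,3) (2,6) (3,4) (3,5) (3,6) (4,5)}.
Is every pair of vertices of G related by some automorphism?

Vertex 3 is the only vertex of degree 6, so every automorphism fixes it; G is not vertex-transitive.

No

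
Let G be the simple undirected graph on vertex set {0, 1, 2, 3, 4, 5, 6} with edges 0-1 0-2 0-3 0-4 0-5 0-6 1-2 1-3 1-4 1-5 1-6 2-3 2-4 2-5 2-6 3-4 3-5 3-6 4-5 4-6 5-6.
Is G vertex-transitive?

Yes

Every vertex has degree 6, so G is the complete graph K_7. Any permutation of the 7 vertices preserves K_7, so Aut(K_7) = S_7 of order 7! = 5040. This group acts transitively on the 7 vertices.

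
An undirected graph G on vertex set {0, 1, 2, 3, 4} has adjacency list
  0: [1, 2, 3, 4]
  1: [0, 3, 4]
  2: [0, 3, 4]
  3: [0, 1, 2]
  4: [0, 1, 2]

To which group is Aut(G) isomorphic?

Vertex 0 is the unique vertex of degree 4; the remaining 4 vertices each have degree 3 and induce a cycle, so G is the wheel on 5 vertices with hub 0. With the hub fixed, the remaining symmetry is that of the rim cycle C_4, giving the dihedral group D_4.

the dihedral group of order 8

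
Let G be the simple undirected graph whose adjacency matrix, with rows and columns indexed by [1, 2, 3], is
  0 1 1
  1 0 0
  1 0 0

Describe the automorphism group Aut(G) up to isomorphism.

The degree sequence is [2, 1, 1]; the two degree-1 vertices 2 and 3 are the ends of a path, so G = P_3. A path has exactly one nontrivial symmetry — reversal — giving Aut(G) of order 2.

Z_2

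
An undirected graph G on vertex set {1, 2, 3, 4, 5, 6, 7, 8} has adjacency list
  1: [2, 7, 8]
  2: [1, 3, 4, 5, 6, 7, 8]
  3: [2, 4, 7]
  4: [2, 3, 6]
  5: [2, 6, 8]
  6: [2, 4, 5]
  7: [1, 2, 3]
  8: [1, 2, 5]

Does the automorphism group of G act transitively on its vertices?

No

Vertex 2 is the only vertex of degree 7, so every automorphism fixes it; G is not vertex-transitive.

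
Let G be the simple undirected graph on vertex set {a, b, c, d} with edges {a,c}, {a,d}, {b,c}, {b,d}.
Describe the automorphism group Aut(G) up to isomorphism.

G is 2-regular and connected on 4 vertices, i.e. the cycle C_4. C_4 has 4 rotations and 4 reflections, so Aut(C_4) ≅ D_4 of order 8.

the dihedral group of order 8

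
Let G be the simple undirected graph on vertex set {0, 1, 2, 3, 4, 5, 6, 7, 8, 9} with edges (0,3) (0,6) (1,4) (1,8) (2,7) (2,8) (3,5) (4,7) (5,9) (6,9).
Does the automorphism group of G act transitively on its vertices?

G has two connected components, {1, 2, 4, 7, 8} and {0, 3, 5, 6, 9}; each is 2-regular, so G = C_5 ⊔ C_5. With two isomorphic components, Aut(G) = Aut(C_5) ≀ S_2 = (D_5 × D_5) ⋊ Z_2: permute each cycle by D_5, then optionally swap the two cycles. Order 2·(2·5)² = 200. This group acts transitively on the 10 vertices.

Yes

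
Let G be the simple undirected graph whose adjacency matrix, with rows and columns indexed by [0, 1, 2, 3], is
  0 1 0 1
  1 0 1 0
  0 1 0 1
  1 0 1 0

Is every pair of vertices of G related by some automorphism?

Yes

Every vertex has degree 2 and the graph is connected, so G is the 4-cycle C_4. The automorphisms of the 4-cycle are exactly the symmetries of a regular 4-gon: the dihedral group D_4, |D_4| = 8. This group acts transitively on the 4 vertices.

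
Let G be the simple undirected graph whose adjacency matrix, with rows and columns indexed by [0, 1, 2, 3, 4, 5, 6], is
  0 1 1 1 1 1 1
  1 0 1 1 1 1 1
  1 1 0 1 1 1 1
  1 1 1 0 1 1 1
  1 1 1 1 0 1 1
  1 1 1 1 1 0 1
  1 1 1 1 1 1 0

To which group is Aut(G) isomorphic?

All 7 vertices are pairwise adjacent: G = K_7. Every bijection on the vertex set is an automorphism of K_7; hence Aut(K_7) ≅ S_7, order 5040.

the symmetric group on 7 letters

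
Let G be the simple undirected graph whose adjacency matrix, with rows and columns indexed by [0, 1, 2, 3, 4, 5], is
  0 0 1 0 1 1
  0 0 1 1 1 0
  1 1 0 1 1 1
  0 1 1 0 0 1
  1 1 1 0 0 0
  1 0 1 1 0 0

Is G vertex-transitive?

Vertex 2 is the only vertex of degree 5, so every automorphism fixes it; G is not vertex-transitive.

No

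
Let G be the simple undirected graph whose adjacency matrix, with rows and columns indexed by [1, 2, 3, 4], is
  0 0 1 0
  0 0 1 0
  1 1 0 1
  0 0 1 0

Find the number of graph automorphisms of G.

6

Vertex 3 has degree 3 and every other vertex has degree 1, so G is the star K_{1,3} with centre 3. The 3 leaves are pairwise interchangeable while the centre is fixed, giving Aut(G) = S_3.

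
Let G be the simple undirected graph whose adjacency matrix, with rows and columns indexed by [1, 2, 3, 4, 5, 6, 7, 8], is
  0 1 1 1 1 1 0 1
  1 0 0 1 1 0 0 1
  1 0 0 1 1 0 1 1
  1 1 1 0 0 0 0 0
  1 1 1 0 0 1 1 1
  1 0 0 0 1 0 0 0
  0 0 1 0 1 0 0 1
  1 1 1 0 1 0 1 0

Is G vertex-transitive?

No

Vertex 2 is the only vertex of degree 4, so every automorphism fixes it; G is not vertex-transitive.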